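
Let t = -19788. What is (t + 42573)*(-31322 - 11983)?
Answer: -986704425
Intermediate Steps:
(t + 42573)*(-31322 - 11983) = (-19788 + 42573)*(-31322 - 11983) = 22785*(-43305) = -986704425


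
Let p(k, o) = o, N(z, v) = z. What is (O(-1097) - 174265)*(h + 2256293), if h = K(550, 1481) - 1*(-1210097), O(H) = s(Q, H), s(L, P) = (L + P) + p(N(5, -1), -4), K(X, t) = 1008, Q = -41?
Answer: -608205880986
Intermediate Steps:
s(L, P) = -4 + L + P (s(L, P) = (L + P) - 4 = -4 + L + P)
O(H) = -45 + H (O(H) = -4 - 41 + H = -45 + H)
h = 1211105 (h = 1008 - 1*(-1210097) = 1008 + 1210097 = 1211105)
(O(-1097) - 174265)*(h + 2256293) = ((-45 - 1097) - 174265)*(1211105 + 2256293) = (-1142 - 174265)*3467398 = -175407*3467398 = -608205880986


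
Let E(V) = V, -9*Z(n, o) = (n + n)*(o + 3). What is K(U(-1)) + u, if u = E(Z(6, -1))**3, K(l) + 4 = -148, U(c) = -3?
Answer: -4616/27 ≈ -170.96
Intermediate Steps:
Z(n, o) = -2*n*(3 + o)/9 (Z(n, o) = -(n + n)*(o + 3)/9 = -2*n*(3 + o)/9)
K(l) = -152 (K(l) = -4 - 148 = -152)
u = -512/27 (u = (-2/9*6*(3 - 1))**3 = (-2/9*6*2)**3 = (-8/3)**3 = -512/27 ≈ -18.963)
K(U(-1)) + u = -152 - 512/27 = -4616/27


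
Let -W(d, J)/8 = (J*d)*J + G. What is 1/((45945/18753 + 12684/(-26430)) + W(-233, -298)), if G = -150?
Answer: 27535655/4558028132573641 ≈ 6.0411e-9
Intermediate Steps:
W(d, J) = 1200 - 8*d*J**2 (W(d, J) = -8*((J*d)*J - 150) = -8*(d*J**2 - 150) = -8*(-150 + d*J**2) = 1200 - 8*d*J**2)
1/((45945/18753 + 12684/(-26430)) + W(-233, -298)) = 1/((45945/18753 + 12684/(-26430)) + (1200 - 8*(-233)*(-298)**2)) = 1/((45945*(1/18753) + 12684*(-1/26430)) + (1200 - 8*(-233)*88804)) = 1/((15315/6251 - 2114/4405) + (1200 + 165530656)) = 1/(54247961/27535655 + 165531856) = 1/(4558028132573641/27535655) = 27535655/4558028132573641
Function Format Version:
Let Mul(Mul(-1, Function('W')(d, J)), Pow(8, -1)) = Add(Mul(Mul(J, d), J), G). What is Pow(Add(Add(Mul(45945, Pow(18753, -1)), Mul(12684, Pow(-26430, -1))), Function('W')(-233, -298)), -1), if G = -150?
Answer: Rational(27535655, 4558028132573641) ≈ 6.0411e-9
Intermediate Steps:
Function('W')(d, J) = Add(1200, Mul(-8, d, Pow(J, 2))) (Function('W')(d, J) = Mul(-8, Add(Mul(Mul(J, d), J), -150)) = Mul(-8, Add(Mul(d, Pow(J, 2)), -150)) = Mul(-8, Add(-150, Mul(d, Pow(J, 2)))) = Add(1200, Mul(-8, d, Pow(J, 2))))
Pow(Add(Add(Mul(45945, Pow(18753, -1)), Mul(12684, Pow(-26430, -1))), Function('W')(-233, -298)), -1) = Pow(Add(Add(Mul(45945, Pow(18753, -1)), Mul(12684, Pow(-26430, -1))), Add(1200, Mul(-8, -233, Pow(-298, 2)))), -1) = Pow(Add(Add(Mul(45945, Rational(1, 18753)), Mul(12684, Rational(-1, 26430))), Add(1200, Mul(-8, -233, 88804))), -1) = Pow(Add(Add(Rational(15315, 6251), Rational(-2114, 4405)), Add(1200, 165530656)), -1) = Pow(Add(Rational(54247961, 27535655), 165531856), -1) = Pow(Rational(4558028132573641, 27535655), -1) = Rational(27535655, 4558028132573641)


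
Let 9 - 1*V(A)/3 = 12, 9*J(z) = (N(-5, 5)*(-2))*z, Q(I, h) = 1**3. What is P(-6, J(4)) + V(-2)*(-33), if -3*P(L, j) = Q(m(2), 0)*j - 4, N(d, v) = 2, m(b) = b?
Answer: 8071/27 ≈ 298.93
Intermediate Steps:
Q(I, h) = 1
J(z) = -4*z/9 (J(z) = ((2*(-2))*z)/9 = (-4*z)/9 = -4*z/9)
V(A) = -9 (V(A) = 27 - 3*12 = 27 - 36 = -9)
P(L, j) = 4/3 - j/3 (P(L, j) = -(1*j - 4)/3 = -(j - 4)/3 = -(-4 + j)/3 = 4/3 - j/3)
P(-6, J(4)) + V(-2)*(-33) = (4/3 - (-4)*4/27) - 9*(-33) = (4/3 - 1/3*(-16/9)) + 297 = (4/3 + 16/27) + 297 = 52/27 + 297 = 8071/27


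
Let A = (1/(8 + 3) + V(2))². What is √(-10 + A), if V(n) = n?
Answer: I*√681/11 ≈ 2.3724*I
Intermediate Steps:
A = 529/121 (A = (1/(8 + 3) + 2)² = (1/11 + 2)² = (23/11)² = 529/121 ≈ 4.3719)
√(-10 + A) = √(-10 + 529/121) = √(-681/121) = I*√681/11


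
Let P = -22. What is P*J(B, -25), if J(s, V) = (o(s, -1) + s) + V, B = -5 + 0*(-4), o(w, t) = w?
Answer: 770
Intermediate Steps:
B = -5 (B = -5 + 0 = -5)
J(s, V) = V + 2*s (J(s, V) = (s + s) + V = 2*s + V = V + 2*s)
P*J(B, -25) = -22*(-25 + 2*(-5)) = -22*(-25 - 10) = -22*(-35) = 770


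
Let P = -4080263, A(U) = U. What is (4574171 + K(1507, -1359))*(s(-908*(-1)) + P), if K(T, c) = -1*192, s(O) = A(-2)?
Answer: -18663046424435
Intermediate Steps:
s(O) = -2
K(T, c) = -192
(4574171 + K(1507, -1359))*(s(-908*(-1)) + P) = (4574171 - 192)*(-2 - 4080263) = 4573979*(-4080265) = -18663046424435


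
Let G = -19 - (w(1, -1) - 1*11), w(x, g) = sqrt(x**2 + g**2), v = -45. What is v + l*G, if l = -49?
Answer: 347 + 49*sqrt(2) ≈ 416.30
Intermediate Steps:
w(x, g) = sqrt(g**2 + x**2)
G = -8 - sqrt(2) (G = -19 - (sqrt((-1)**2 + 1**2) - 1*11) = -19 - (sqrt(1 + 1) - 11) = -19 - (sqrt(2) - 11) = -19 - (-11 + sqrt(2)) = -19 + (11 - sqrt(2)) = -8 - sqrt(2) ≈ -9.4142)
v + l*G = -45 - 49*(-8 - sqrt(2)) = -45 + (392 + 49*sqrt(2)) = 347 + 49*sqrt(2)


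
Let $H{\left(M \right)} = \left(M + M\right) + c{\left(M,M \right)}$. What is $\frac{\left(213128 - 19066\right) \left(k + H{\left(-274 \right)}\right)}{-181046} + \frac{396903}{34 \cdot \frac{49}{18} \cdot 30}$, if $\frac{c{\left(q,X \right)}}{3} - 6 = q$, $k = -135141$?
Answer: $\frac{110430742068197}{754056590} \approx 1.4645 \cdot 10^{5}$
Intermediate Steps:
$c{\left(q,X \right)} = 18 + 3 q$
$H{\left(M \right)} = 18 + 5 M$ ($H{\left(M \right)} = \left(M + M\right) + \left(18 + 3 M\right) = 2 M + \left(18 + 3 M\right) = 18 + 5 M$)
$\frac{\left(213128 - 19066\right) \left(k + H{\left(-274 \right)}\right)}{-181046} + \frac{396903}{34 \cdot \frac{49}{18} \cdot 30} = \frac{\left(213128 - 19066\right) \left(-135141 + \left(18 + 5 \left(-274\right)\right)\right)}{-181046} + \frac{396903}{34 \cdot \frac{49}{18} \cdot 30} = 194062 \left(-135141 + \left(18 - 1370\right)\right) \left(- \frac{1}{181046}\right) + \frac{396903}{34 \cdot 49 \cdot \frac{1}{18} \cdot 30} = 194062 \left(-135141 - 1352\right) \left(- \frac{1}{181046}\right) + \frac{396903}{34 \cdot \frac{49}{18} \cdot 30} = 194062 \left(-136493\right) \left(- \frac{1}{181046}\right) + \frac{396903}{\frac{833}{9} \cdot 30} = \left(-26488104566\right) \left(- \frac{1}{181046}\right) + \frac{396903}{\frac{8330}{3}} = \frac{13244052283}{90523} + 396903 \cdot \frac{3}{8330} = \frac{13244052283}{90523} + \frac{1190709}{8330} = \frac{110430742068197}{754056590}$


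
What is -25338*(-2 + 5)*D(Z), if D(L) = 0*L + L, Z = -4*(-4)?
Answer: -1216224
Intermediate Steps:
Z = 16
D(L) = L (D(L) = 0 + L = L)
-25338*(-2 + 5)*D(Z) = -25338*(-2 + 5)*16 = -76014*16 = -25338*48 = -1216224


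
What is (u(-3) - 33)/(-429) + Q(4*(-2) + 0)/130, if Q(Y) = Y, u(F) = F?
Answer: 16/715 ≈ 0.022378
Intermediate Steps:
(u(-3) - 33)/(-429) + Q(4*(-2) + 0)/130 = (-3 - 33)/(-429) + (4*(-2) + 0)/130 = -36*(-1/429) + (-8 + 0)*(1/130) = 12/143 - 8*1/130 = 12/143 - 4/65 = 16/715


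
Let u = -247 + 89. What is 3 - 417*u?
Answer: 65889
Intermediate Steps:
u = -158
3 - 417*u = 3 - 417*(-158) = 3 + 65886 = 65889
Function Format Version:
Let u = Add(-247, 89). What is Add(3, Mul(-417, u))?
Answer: 65889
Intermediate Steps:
u = -158
Add(3, Mul(-417, u)) = Add(3, Mul(-417, -158)) = Add(3, 65886) = 65889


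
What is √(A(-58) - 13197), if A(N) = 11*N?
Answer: I*√13835 ≈ 117.62*I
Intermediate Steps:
√(A(-58) - 13197) = √(11*(-58) - 13197) = √(-638 - 13197) = √(-13835) = I*√13835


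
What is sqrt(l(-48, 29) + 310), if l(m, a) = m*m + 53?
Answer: sqrt(2667) ≈ 51.643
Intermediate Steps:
l(m, a) = 53 + m**2 (l(m, a) = m**2 + 53 = 53 + m**2)
sqrt(l(-48, 29) + 310) = sqrt((53 + (-48)**2) + 310) = sqrt((53 + 2304) + 310) = sqrt(2357 + 310) = sqrt(2667)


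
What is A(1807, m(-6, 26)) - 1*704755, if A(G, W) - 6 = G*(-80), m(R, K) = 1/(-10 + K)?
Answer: -849309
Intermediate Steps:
A(G, W) = 6 - 80*G (A(G, W) = 6 + G*(-80) = 6 - 80*G)
A(1807, m(-6, 26)) - 1*704755 = (6 - 80*1807) - 1*704755 = (6 - 144560) - 704755 = -144554 - 704755 = -849309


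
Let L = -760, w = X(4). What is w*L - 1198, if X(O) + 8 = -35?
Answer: 31482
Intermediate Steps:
X(O) = -43 (X(O) = -8 - 35 = -43)
w = -43
w*L - 1198 = -43*(-760) - 1198 = 32680 - 1198 = 31482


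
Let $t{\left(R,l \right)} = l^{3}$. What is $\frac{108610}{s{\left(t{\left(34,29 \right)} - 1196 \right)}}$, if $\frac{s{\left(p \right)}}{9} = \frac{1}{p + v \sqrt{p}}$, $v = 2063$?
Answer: $279887970 + \frac{224062430 \sqrt{2577}}{3} \approx 4.0713 \cdot 10^{9}$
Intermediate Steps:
$s{\left(p \right)} = \frac{9}{p + 2063 \sqrt{p}}$
$\frac{108610}{s{\left(t{\left(34,29 \right)} - 1196 \right)}} = \frac{108610}{9 \frac{1}{\left(29^{3} - 1196\right) + 2063 \sqrt{29^{3} - 1196}}} = \frac{108610}{9 \frac{1}{\left(24389 - 1196\right) + 2063 \sqrt{24389 - 1196}}} = \frac{108610}{9 \frac{1}{23193 + 2063 \sqrt{23193}}} = \frac{108610}{9 \frac{1}{23193 + 2063 \cdot 3 \sqrt{2577}}} = \frac{108610}{9 \frac{1}{23193 + 6189 \sqrt{2577}}} = 108610 \left(2577 + \frac{2063 \sqrt{2577}}{3}\right) = 279887970 + \frac{224062430 \sqrt{2577}}{3}$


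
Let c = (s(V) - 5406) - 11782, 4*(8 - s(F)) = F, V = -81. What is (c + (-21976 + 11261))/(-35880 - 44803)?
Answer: 111499/322732 ≈ 0.34548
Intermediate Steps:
s(F) = 8 - F/4
c = -68639/4 (c = ((8 - ¼*(-81)) - 5406) - 11782 = ((8 + 81/4) - 5406) - 11782 = (113/4 - 5406) - 11782 = -21511/4 - 11782 = -68639/4 ≈ -17160.)
(c + (-21976 + 11261))/(-35880 - 44803) = (-68639/4 + (-21976 + 11261))/(-35880 - 44803) = (-68639/4 - 10715)/(-80683) = -111499/4*(-1/80683) = 111499/322732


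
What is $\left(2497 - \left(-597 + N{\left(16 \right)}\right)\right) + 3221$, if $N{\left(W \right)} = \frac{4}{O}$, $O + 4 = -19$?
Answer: $\frac{145249}{23} \approx 6315.2$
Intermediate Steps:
$O = -23$ ($O = -4 - 19 = -23$)
$N{\left(W \right)} = - \frac{4}{23}$ ($N{\left(W \right)} = \frac{4}{-23} = 4 \left(- \frac{1}{23}\right) = - \frac{4}{23}$)
$\left(2497 - \left(-597 + N{\left(16 \right)}\right)\right) + 3221 = \left(2497 + \left(597 - - \frac{4}{23}\right)\right) + 3221 = \left(2497 + \left(597 + \frac{4}{23}\right)\right) + 3221 = \left(2497 + \frac{13735}{23}\right) + 3221 = \frac{71166}{23} + 3221 = \frac{145249}{23}$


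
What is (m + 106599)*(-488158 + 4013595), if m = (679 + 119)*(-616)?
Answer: -1357183956453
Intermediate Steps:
m = -491568 (m = 798*(-616) = -491568)
(m + 106599)*(-488158 + 4013595) = (-491568 + 106599)*(-488158 + 4013595) = -384969*3525437 = -1357183956453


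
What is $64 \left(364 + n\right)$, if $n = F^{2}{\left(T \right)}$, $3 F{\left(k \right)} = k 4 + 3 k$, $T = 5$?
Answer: $\frac{288064}{9} \approx 32007.0$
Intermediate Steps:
$F{\left(k \right)} = \frac{7 k}{3}$ ($F{\left(k \right)} = \frac{k 4 + 3 k}{3} = \frac{4 k + 3 k}{3} = \frac{7 k}{3}$)
$n = \frac{1225}{9}$ ($n = \left(\frac{7}{3} \cdot 5\right)^{2} = \left(\frac{35}{3}\right)^{2} = \frac{1225}{9} \approx 136.11$)
$64 \left(364 + n\right) = 64 \left(364 + \frac{1225}{9}\right) = 64 \cdot \frac{4501}{9} = \frac{288064}{9}$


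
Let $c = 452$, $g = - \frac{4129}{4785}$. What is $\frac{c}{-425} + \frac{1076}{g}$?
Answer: $- \frac{2190046808}{1754825} \approx -1248.0$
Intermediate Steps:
$g = - \frac{4129}{4785}$ ($g = \left(-4129\right) \frac{1}{4785} = - \frac{4129}{4785} \approx -0.8629$)
$\frac{c}{-425} + \frac{1076}{g} = \frac{452}{-425} + \frac{1076}{- \frac{4129}{4785}} = 452 \left(- \frac{1}{425}\right) + 1076 \left(- \frac{4785}{4129}\right) = - \frac{452}{425} - \frac{5148660}{4129} = - \frac{2190046808}{1754825}$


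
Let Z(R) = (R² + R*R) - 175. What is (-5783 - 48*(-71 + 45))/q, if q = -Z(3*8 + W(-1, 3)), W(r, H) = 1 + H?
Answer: 4535/1393 ≈ 3.2556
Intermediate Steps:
Z(R) = -175 + 2*R² (Z(R) = (R² + R²) - 175 = 2*R² - 175 = -175 + 2*R²)
q = -1393 (q = -(-175 + 2*(3*8 + (1 + 3))²) = -(-175 + 2*(24 + 4)²) = -(-175 + 2*28²) = -(-175 + 2*784) = -(-175 + 1568) = -1*1393 = -1393)
(-5783 - 48*(-71 + 45))/q = (-5783 - 48*(-71 + 45))/(-1393) = (-5783 - 48*(-26))*(-1/1393) = (-5783 + 1248)*(-1/1393) = -4535*(-1/1393) = 4535/1393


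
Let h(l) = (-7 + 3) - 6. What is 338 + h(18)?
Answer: 328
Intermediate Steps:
h(l) = -10 (h(l) = -4 - 6 = -10)
338 + h(18) = 338 - 10 = 328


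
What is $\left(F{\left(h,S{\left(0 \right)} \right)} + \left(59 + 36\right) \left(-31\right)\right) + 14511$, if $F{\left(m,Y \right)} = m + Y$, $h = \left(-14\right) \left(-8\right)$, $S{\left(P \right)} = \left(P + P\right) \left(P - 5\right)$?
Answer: $11678$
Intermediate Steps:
$S{\left(P \right)} = 2 P \left(-5 + P\right)$
$h = 112$
$F{\left(m,Y \right)} = Y + m$
$\left(F{\left(h,S{\left(0 \right)} \right)} + \left(59 + 36\right) \left(-31\right)\right) + 14511 = \left(\left(2 \cdot 0 \left(-5 + 0\right) + 112\right) + \left(59 + 36\right) \left(-31\right)\right) + 14511 = \left(\left(2 \cdot 0 \left(-5\right) + 112\right) + 95 \left(-31\right)\right) + 14511 = \left(\left(0 + 112\right) - 2945\right) + 14511 = \left(112 - 2945\right) + 14511 = -2833 + 14511 = 11678$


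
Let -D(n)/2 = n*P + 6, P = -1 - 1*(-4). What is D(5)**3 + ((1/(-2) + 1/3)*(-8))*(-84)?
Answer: -74200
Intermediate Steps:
P = 3 (P = -1 + 4 = 3)
D(n) = -12 - 6*n (D(n) = -2*(n*3 + 6) = -2*(3*n + 6) = -2*(6 + 3*n) = -12 - 6*n)
D(5)**3 + ((1/(-2) + 1/3)*(-8))*(-84) = (-12 - 6*5)**3 + ((1/(-2) + 1/3)*(-8))*(-84) = (-12 - 30)**3 + ((1*(-1/2) + 1*(1/3))*(-8))*(-84) = (-42)**3 + ((-1/2 + 1/3)*(-8))*(-84) = -74088 - 1/6*(-8)*(-84) = -74088 + (4/3)*(-84) = -74088 - 112 = -74200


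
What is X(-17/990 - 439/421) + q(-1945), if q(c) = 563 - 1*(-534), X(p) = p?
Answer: 456776863/416790 ≈ 1095.9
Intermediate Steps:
q(c) = 1097 (q(c) = 563 + 534 = 1097)
X(-17/990 - 439/421) + q(-1945) = (-17/990 - 439/421) + 1097 = -441767/416790 + 1097 = 456776863/416790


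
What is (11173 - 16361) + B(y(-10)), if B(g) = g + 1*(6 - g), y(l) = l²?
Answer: -5182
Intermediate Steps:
B(g) = 6 (B(g) = g + (6 - g) = 6)
(11173 - 16361) + B(y(-10)) = (11173 - 16361) + 6 = -5188 + 6 = -5182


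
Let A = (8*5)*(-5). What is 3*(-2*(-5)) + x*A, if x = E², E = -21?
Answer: -88170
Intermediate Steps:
A = -200 (A = 40*(-5) = -200)
x = 441 (x = (-21)² = 441)
3*(-2*(-5)) + x*A = 3*(-2*(-5)) + 441*(-200) = 3*10 - 88200 = 30 - 88200 = -88170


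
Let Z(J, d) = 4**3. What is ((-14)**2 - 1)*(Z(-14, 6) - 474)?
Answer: -79950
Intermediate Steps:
Z(J, d) = 64
((-14)**2 - 1)*(Z(-14, 6) - 474) = ((-14)**2 - 1)*(64 - 474) = (196 - 1)*(-410) = 195*(-410) = -79950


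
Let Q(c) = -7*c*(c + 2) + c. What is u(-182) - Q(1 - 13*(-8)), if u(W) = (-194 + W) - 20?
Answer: 78144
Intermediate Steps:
u(W) = -214 + W
Q(c) = c - 7*c*(2 + c) (Q(c) = -7*c*(2 + c) + c = c - 7*c*(2 + c))
u(-182) - Q(1 - 13*(-8)) = (-214 - 182) - (-1)*(1 - 13*(-8))*(13 + 7*(1 - 13*(-8))) = -396 - (-1)*(1 + 104)*(13 + 7*(1 + 104)) = -396 - (-1)*105*(13 + 7*105) = -396 - (-1)*105*(13 + 735) = -396 - (-1)*105*748 = -396 - 1*(-78540) = -396 + 78540 = 78144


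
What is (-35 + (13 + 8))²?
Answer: 196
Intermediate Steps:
(-35 + (13 + 8))² = (-35 + 21)² = (-14)² = 196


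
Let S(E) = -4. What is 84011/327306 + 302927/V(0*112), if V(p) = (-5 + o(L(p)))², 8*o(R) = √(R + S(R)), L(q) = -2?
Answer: (3360440*√6 + 3172861345951*I)/(327306*(40*√6 + 797*I)) ≈ 11982.0 + 1473.0*I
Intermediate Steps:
o(R) = √(-4 + R)/8 (o(R) = √(R - 4)/8 = √(-4 + R)/8)
V(p) = (-5 + I*√6/8)² (V(p) = (-5 + √(-4 - 2)/8)² = (-5 + √(-6)/8)² = (-5 + (I*√6)/8)² = (-5 + I*√6/8)²)
84011/327306 + 302927/V(0*112) = 84011/327306 + 302927/(((40 - I*√6)²/64)) = 84011*(1/327306) + 302927*(64/(40 - I*√6)²) = 84011/327306 + 19387328/(40 - I*√6)²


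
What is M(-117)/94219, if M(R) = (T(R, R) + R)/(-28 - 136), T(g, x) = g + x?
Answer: 351/15451916 ≈ 2.2716e-5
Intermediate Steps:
M(R) = -3*R/164 (M(R) = ((R + R) + R)/(-28 - 136) = (2*R + R)/(-164) = (3*R)*(-1/164) = -3*R/164)
M(-117)/94219 = -3/164*(-117)/94219 = (351/164)*(1/94219) = 351/15451916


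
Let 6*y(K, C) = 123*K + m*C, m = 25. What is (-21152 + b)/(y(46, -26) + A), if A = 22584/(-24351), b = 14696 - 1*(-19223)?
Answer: 310889217/20302384 ≈ 15.313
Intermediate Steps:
y(K, C) = 25*C/6 + 41*K/2 (y(K, C) = (123*K + 25*C)/6 = (25*C + 123*K)/6 = 25*C/6 + 41*K/2)
b = 33919 (b = 14696 + 19223 = 33919)
A = -7528/8117 (A = 22584*(-1/24351) = -7528/8117 ≈ -0.92744)
(-21152 + b)/(y(46, -26) + A) = (-21152 + 33919)/(((25/6)*(-26) + (41/2)*46) - 7528/8117) = 12767/((-325/3 + 943) - 7528/8117) = 12767/(2504/3 - 7528/8117) = 12767/(20302384/24351) = 12767*(24351/20302384) = 310889217/20302384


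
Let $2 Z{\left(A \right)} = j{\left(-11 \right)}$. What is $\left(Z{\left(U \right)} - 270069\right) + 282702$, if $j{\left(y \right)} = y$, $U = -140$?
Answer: $\frac{25255}{2} \approx 12628.0$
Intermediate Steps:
$Z{\left(A \right)} = - \frac{11}{2}$ ($Z{\left(A \right)} = \frac{1}{2} \left(-11\right) = - \frac{11}{2}$)
$\left(Z{\left(U \right)} - 270069\right) + 282702 = \left(- \frac{11}{2} - 270069\right) + 282702 = - \frac{540149}{2} + 282702 = \frac{25255}{2}$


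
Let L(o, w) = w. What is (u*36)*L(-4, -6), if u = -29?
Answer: 6264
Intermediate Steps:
(u*36)*L(-4, -6) = -29*36*(-6) = -1044*(-6) = 6264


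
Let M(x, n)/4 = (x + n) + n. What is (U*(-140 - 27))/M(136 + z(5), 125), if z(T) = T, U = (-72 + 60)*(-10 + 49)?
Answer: 19539/391 ≈ 49.972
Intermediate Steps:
U = -468 (U = -12*39 = -468)
M(x, n) = 4*x + 8*n (M(x, n) = 4*((x + n) + n) = 4*((n + x) + n) = 4*(x + 2*n) = 4*x + 8*n)
(U*(-140 - 27))/M(136 + z(5), 125) = (-468*(-140 - 27))/(4*(136 + 5) + 8*125) = (-468*(-167))/(4*141 + 1000) = 78156/(564 + 1000) = 78156/1564 = 78156*(1/1564) = 19539/391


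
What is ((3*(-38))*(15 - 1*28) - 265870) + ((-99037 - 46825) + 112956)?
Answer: -297294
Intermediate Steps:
((3*(-38))*(15 - 1*28) - 265870) + ((-99037 - 46825) + 112956) = (-114*(15 - 28) - 265870) + (-145862 + 112956) = (-114*(-13) - 265870) - 32906 = (1482 - 265870) - 32906 = -264388 - 32906 = -297294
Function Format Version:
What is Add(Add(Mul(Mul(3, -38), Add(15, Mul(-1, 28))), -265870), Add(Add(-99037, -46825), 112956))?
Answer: -297294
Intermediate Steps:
Add(Add(Mul(Mul(3, -38), Add(15, Mul(-1, 28))), -265870), Add(Add(-99037, -46825), 112956)) = Add(Add(Mul(-114, Add(15, -28)), -265870), Add(-145862, 112956)) = Add(Add(Mul(-114, -13), -265870), -32906) = Add(Add(1482, -265870), -32906) = Add(-264388, -32906) = -297294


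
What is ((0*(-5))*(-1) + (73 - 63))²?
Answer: 100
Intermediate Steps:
((0*(-5))*(-1) + (73 - 63))² = (0*(-1) + 10)² = (0 + 10)² = 10² = 100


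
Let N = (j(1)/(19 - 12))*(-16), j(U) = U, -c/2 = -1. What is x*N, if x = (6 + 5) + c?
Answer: -208/7 ≈ -29.714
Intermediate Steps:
c = 2 (c = -2*(-1) = 2)
N = -16/7 (N = (1/(19 - 12))*(-16) = (1/7)*(-16) = -16/7 ≈ -2.2857)
x = 13 (x = (6 + 5) + 2 = 11 + 2 = 13)
x*N = 13*(-16/7) = -208/7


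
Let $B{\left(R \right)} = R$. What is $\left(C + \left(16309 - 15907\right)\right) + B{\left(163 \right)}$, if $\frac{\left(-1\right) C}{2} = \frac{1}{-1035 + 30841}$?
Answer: $\frac{8420194}{14903} \approx 565.0$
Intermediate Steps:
$C = - \frac{1}{14903}$ ($C = - \frac{2}{-1035 + 30841} = - \frac{2}{29806} = \left(-2\right) \frac{1}{29806} = - \frac{1}{14903} \approx -6.7101 \cdot 10^{-5}$)
$\left(C + \left(16309 - 15907\right)\right) + B{\left(163 \right)} = \left(- \frac{1}{14903} + \left(16309 - 15907\right)\right) + 163 = \left(- \frac{1}{14903} + 402\right) + 163 = \frac{5991005}{14903} + 163 = \frac{8420194}{14903}$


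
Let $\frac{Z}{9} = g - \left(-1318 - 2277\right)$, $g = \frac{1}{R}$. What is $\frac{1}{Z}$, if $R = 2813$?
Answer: $\frac{2813}{91014624} \approx 3.0907 \cdot 10^{-5}$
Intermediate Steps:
$g = \frac{1}{2813} \approx 0.00035549$
$Z = \frac{91014624}{2813}$ ($Z = 9 \left(\frac{1}{2813} - \left(-1318 - 2277\right)\right) = 9 \left(\frac{1}{2813} - -3595\right) = 9 \left(\frac{1}{2813} + 3595\right) = 9 \cdot \frac{10112736}{2813} = \frac{91014624}{2813} \approx 32355.0$)
$\frac{1}{Z} = \frac{1}{\frac{91014624}{2813}} = \frac{2813}{91014624}$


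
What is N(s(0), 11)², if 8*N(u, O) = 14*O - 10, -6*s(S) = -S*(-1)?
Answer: 324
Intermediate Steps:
s(S) = -S/6 (s(S) = -(-1)*S*(-1)/6 = -(-1)*(-S)/6 = -S/6)
N(u, O) = -5/4 + 7*O/4 (N(u, O) = (14*O - 10)/8 = (-10 + 14*O)/8 = -5/4 + 7*O/4)
N(s(0), 11)² = (-5/4 + (7/4)*11)² = (-5/4 + 77/4)² = 18² = 324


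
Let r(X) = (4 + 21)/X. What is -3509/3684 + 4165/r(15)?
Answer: 9202807/3684 ≈ 2498.0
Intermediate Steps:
r(X) = 25/X
-3509/3684 + 4165/r(15) = -3509/3684 + 4165/((25/15)) = -3509*1/3684 + 4165/((25*(1/15))) = -3509/3684 + 4165/(5/3) = -3509/3684 + 4165*(⅗) = -3509/3684 + 2499 = 9202807/3684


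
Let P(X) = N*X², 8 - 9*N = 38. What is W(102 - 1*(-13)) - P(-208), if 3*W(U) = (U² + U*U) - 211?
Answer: 458879/3 ≈ 1.5296e+5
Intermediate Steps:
N = -10/3 (N = 8/9 - ⅑*38 = 8/9 - 38/9 = -10/3 ≈ -3.3333)
P(X) = -10*X²/3
W(U) = -211/3 + 2*U²/3 (W(U) = ((U² + U*U) - 211)/3 = ((U² + U²) - 211)/3 = (2*U² - 211)/3 = (-211 + 2*U²)/3 = -211/3 + 2*U²/3)
W(102 - 1*(-13)) - P(-208) = (-211/3 + 2*(102 - 1*(-13))²/3) - (-10)*(-208)²/3 = (-211/3 + 2*(102 + 13)²/3) - (-10)*43264/3 = (-211/3 + (⅔)*115²) - 1*(-432640/3) = (-211/3 + (⅔)*13225) + 432640/3 = (-211/3 + 26450/3) + 432640/3 = 26239/3 + 432640/3 = 458879/3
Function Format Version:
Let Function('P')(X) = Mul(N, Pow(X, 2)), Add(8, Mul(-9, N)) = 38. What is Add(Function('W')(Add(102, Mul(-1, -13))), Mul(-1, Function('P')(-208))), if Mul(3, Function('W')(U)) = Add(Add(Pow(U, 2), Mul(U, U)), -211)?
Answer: Rational(458879, 3) ≈ 1.5296e+5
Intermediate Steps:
N = Rational(-10, 3) (N = Add(Rational(8, 9), Mul(Rational(-1, 9), 38)) = Add(Rational(8, 9), Rational(-38, 9)) = Rational(-10, 3) ≈ -3.3333)
Function('P')(X) = Mul(Rational(-10, 3), Pow(X, 2))
Function('W')(U) = Add(Rational(-211, 3), Mul(Rational(2, 3), Pow(U, 2))) (Function('W')(U) = Mul(Rational(1, 3), Add(Add(Pow(U, 2), Mul(U, U)), -211)) = Mul(Rational(1, 3), Add(Add(Pow(U, 2), Pow(U, 2)), -211)) = Mul(Rational(1, 3), Add(Mul(2, Pow(U, 2)), -211)) = Mul(Rational(1, 3), Add(-211, Mul(2, Pow(U, 2)))) = Add(Rational(-211, 3), Mul(Rational(2, 3), Pow(U, 2))))
Add(Function('W')(Add(102, Mul(-1, -13))), Mul(-1, Function('P')(-208))) = Add(Add(Rational(-211, 3), Mul(Rational(2, 3), Pow(Add(102, Mul(-1, -13)), 2))), Mul(-1, Mul(Rational(-10, 3), Pow(-208, 2)))) = Add(Add(Rational(-211, 3), Mul(Rational(2, 3), Pow(Add(102, 13), 2))), Mul(-1, Mul(Rational(-10, 3), 43264))) = Add(Add(Rational(-211, 3), Mul(Rational(2, 3), Pow(115, 2))), Mul(-1, Rational(-432640, 3))) = Add(Add(Rational(-211, 3), Mul(Rational(2, 3), 13225)), Rational(432640, 3)) = Add(Add(Rational(-211, 3), Rational(26450, 3)), Rational(432640, 3)) = Add(Rational(26239, 3), Rational(432640, 3)) = Rational(458879, 3)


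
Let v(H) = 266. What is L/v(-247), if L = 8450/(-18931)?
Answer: -4225/2517823 ≈ -0.0016780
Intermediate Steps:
L = -8450/18931 (L = 8450*(-1/18931) = -8450/18931 ≈ -0.44636)
L/v(-247) = -8450/18931/266 = -8450/18931*1/266 = -4225/2517823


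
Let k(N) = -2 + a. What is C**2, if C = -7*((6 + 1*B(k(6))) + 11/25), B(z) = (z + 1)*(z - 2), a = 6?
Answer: 8277129/625 ≈ 13243.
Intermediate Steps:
k(N) = 4 (k(N) = -2 + 6 = 4)
B(z) = (1 + z)*(-2 + z)
C = -2877/25 (C = -7*((6 + 1*(-2 + 4**2 - 1*4)) + 11/25) = -7*((6 + 1*(-2 + 16 - 4)) + 11*(1/25)) = -7*((6 + 1*10) + 11/25) = -7*((6 + 10) + 11/25) = -7*(16 + 11/25) = -7*411/25 = -2877/25 ≈ -115.08)
C**2 = (-2877/25)**2 = 8277129/625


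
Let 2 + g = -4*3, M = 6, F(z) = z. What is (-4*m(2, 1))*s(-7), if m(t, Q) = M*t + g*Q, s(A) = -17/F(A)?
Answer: 136/7 ≈ 19.429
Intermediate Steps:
g = -14 (g = -2 - 4*3 = -2 - 12 = -14)
s(A) = -17/A
m(t, Q) = -14*Q + 6*t (m(t, Q) = 6*t - 14*Q = -14*Q + 6*t)
(-4*m(2, 1))*s(-7) = (-4*(-14*1 + 6*2))*(-17/(-7)) = (-4*(-14 + 12))*(-17*(-1/7)) = -4*(-2)*(17/7) = 8*(17/7) = 136/7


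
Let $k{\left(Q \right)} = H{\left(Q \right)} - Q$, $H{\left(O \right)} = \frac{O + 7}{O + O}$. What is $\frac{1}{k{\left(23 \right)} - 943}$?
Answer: $- \frac{23}{22203} \approx -0.0010359$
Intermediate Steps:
$H{\left(O \right)} = \frac{7 + O}{2 O}$
$k{\left(Q \right)} = - Q + \frac{7 + Q}{2 Q}$ ($k{\left(Q \right)} = \frac{7 + Q}{2 Q} - Q = - Q + \frac{7 + Q}{2 Q}$)
$\frac{1}{k{\left(23 \right)} - 943} = \frac{1}{\left(\frac{1}{2} - 23 + \frac{7}{2 \cdot 23}\right) - 943} = \frac{1}{\left(\frac{1}{2} - 23 + \frac{7}{2} \cdot \frac{1}{23}\right) - 943} = \frac{1}{\left(\frac{1}{2} - 23 + \frac{7}{46}\right) - 943} = \frac{1}{- \frac{514}{23} - 943} = \frac{1}{- \frac{22203}{23}} = - \frac{23}{22203}$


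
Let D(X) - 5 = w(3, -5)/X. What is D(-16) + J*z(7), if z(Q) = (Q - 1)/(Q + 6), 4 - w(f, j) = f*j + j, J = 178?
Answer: 2227/26 ≈ 85.654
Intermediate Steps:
w(f, j) = 4 - j - f*j (w(f, j) = 4 - (f*j + j) = 4 - (j + f*j) = 4 + (-j - f*j) = 4 - j - f*j)
z(Q) = (-1 + Q)/(6 + Q)
D(X) = 5 + 24/X (D(X) = 5 + (4 - 1*(-5) - 1*3*(-5))/X = 5 + (4 + 5 + 15)/X = 5 + 24/X)
D(-16) + J*z(7) = (5 + 24/(-16)) + 178*((-1 + 7)/(6 + 7)) = (5 + 24*(-1/16)) + 178*(6/13) = (5 - 3/2) + 178*((1/13)*6) = 7/2 + 178*(6/13) = 7/2 + 1068/13 = 2227/26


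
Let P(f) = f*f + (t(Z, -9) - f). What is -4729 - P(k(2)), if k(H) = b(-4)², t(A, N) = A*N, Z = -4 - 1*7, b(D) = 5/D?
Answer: -1236193/256 ≈ -4828.9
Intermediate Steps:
Z = -11 (Z = -4 - 7 = -11)
k(H) = 25/16 (k(H) = (5/(-4))² = (5*(-¼))² = (-5/4)² = 25/16)
P(f) = 99 + f² - f (P(f) = f*f + (-11*(-9) - f) = f² + (99 - f) = 99 + f² - f)
-4729 - P(k(2)) = -4729 - (99 + (25/16)² - 1*25/16) = -4729 - (99 + 625/256 - 25/16) = -4729 - 1*25569/256 = -4729 - 25569/256 = -1236193/256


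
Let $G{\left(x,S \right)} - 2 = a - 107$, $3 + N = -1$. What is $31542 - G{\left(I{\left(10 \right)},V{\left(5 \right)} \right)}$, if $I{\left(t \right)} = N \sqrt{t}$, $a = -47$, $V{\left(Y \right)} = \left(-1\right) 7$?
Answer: $31694$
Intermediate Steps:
$V{\left(Y \right)} = -7$
$N = -4$ ($N = -3 - 1 = -4$)
$I{\left(t \right)} = - 4 \sqrt{t}$
$G{\left(x,S \right)} = -152$ ($G{\left(x,S \right)} = 2 - 154 = -152$)
$31542 - G{\left(I{\left(10 \right)},V{\left(5 \right)} \right)} = 31542 - -152 = 31542 + 152 = 31694$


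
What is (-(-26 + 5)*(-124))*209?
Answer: -544236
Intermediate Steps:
(-(-26 + 5)*(-124))*209 = (-1*(-21)*(-124))*209 = (21*(-124))*209 = -2604*209 = -544236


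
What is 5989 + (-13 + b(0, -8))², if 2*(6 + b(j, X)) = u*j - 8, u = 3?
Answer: 6518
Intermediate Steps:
b(j, X) = -10 + 3*j/2 (b(j, X) = -6 + (3*j - 8)/2 = -6 + (-8 + 3*j)/2 = -6 + (-4 + 3*j/2) = -10 + 3*j/2)
5989 + (-13 + b(0, -8))² = 5989 + (-13 + (-10 + (3/2)*0))² = 5989 + (-13 + (-10 + 0))² = 5989 + (-13 - 10)² = 5989 + (-23)² = 5989 + 529 = 6518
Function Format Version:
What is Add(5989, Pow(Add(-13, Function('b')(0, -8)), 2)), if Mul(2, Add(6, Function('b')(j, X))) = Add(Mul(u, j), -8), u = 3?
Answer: 6518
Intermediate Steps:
Function('b')(j, X) = Add(-10, Mul(Rational(3, 2), j)) (Function('b')(j, X) = Add(-6, Mul(Rational(1, 2), Add(Mul(3, j), -8))) = Add(-6, Mul(Rational(1, 2), Add(-8, Mul(3, j)))) = Add(-6, Add(-4, Mul(Rational(3, 2), j))) = Add(-10, Mul(Rational(3, 2), j)))
Add(5989, Pow(Add(-13, Function('b')(0, -8)), 2)) = Add(5989, Pow(Add(-13, Add(-10, Mul(Rational(3, 2), 0))), 2)) = Add(5989, Pow(Add(-13, Add(-10, 0)), 2)) = Add(5989, Pow(Add(-13, -10), 2)) = Add(5989, Pow(-23, 2)) = Add(5989, 529) = 6518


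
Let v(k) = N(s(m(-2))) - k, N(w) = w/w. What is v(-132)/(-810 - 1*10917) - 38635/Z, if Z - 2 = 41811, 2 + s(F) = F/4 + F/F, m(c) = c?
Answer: -458633774/490341051 ≈ -0.93534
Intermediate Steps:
s(F) = -1 + F/4 (s(F) = -2 + (F/4 + F/F) = -2 + (F*(¼) + 1) = -2 + (F/4 + 1) = -2 + (1 + F/4) = -1 + F/4)
Z = 41813 (Z = 2 + 41811 = 41813)
N(w) = 1
v(k) = 1 - k
v(-132)/(-810 - 1*10917) - 38635/Z = (1 - 1*(-132))/(-810 - 1*10917) - 38635/41813 = (1 + 132)/(-810 - 10917) - 38635*1/41813 = 133/(-11727) - 38635/41813 = 133*(-1/11727) - 38635/41813 = -133/11727 - 38635/41813 = -458633774/490341051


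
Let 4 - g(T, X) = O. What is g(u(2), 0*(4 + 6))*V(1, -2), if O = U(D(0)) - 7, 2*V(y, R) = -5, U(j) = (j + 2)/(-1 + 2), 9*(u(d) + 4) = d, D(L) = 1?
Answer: -20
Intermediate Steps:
u(d) = -4 + d/9
U(j) = 2 + j (U(j) = (2 + j)/1 = (2 + j)*1 = 2 + j)
V(y, R) = -5/2 (V(y, R) = (½)*(-5) = -5/2)
O = -4 (O = (2 + 1) - 7 = 3 - 7 = -4)
g(T, X) = 8 (g(T, X) = 4 - 1*(-4) = 4 + 4 = 8)
g(u(2), 0*(4 + 6))*V(1, -2) = 8*(-5/2) = -20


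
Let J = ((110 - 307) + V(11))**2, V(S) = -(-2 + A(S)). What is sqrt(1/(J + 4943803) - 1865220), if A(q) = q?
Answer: I*sqrt(46374180283406005381)/4986239 ≈ 1365.7*I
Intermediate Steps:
V(S) = 2 - S (V(S) = -(-2 + S) = 2 - S)
J = 42436 (J = ((110 - 307) + (2 - 1*11))**2 = (-197 + (2 - 11))**2 = (-197 - 9)**2 = (-206)**2 = 42436)
sqrt(1/(J + 4943803) - 1865220) = sqrt(1/(42436 + 4943803) - 1865220) = sqrt(1/4986239 - 1865220) = sqrt(-9300432707579/4986239) = I*sqrt(46374180283406005381)/4986239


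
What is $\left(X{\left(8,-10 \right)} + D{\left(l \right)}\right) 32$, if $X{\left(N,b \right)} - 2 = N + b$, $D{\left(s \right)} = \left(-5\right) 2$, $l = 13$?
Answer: $-320$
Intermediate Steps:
$D{\left(s \right)} = -10$
$X{\left(N,b \right)} = 2 + N + b$ ($X{\left(N,b \right)} = 2 + \left(N + b\right) = 2 + N + b$)
$\left(X{\left(8,-10 \right)} + D{\left(l \right)}\right) 32 = \left(\left(2 + 8 - 10\right) - 10\right) 32 = \left(0 - 10\right) 32 = \left(-10\right) 32 = -320$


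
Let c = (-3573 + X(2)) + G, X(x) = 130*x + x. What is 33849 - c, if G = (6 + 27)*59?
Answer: 35213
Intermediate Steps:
X(x) = 131*x
G = 1947 (G = 33*59 = 1947)
c = -1364 (c = (-3573 + 131*2) + 1947 = (-3573 + 262) + 1947 = -3311 + 1947 = -1364)
33849 - c = 33849 - 1*(-1364) = 33849 + 1364 = 35213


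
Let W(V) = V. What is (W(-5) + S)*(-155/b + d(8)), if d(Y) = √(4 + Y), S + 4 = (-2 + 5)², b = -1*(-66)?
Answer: 0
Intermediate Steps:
b = 66
S = 5 (S = -4 + (-2 + 5)² = -4 + 3² = -4 + 9 = 5)
(W(-5) + S)*(-155/b + d(8)) = (-5 + 5)*(-155/66 + √(4 + 8)) = 0*(-155*1/66 + √12) = 0*(-155/66 + 2*√3) = 0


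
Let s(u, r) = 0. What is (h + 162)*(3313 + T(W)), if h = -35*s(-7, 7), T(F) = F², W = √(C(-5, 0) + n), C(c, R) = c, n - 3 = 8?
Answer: 537678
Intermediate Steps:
n = 11 (n = 3 + 8 = 11)
W = √6 (W = √(-5 + 11) = √6 ≈ 2.4495)
h = 0 (h = -35*0 = 0)
(h + 162)*(3313 + T(W)) = (0 + 162)*(3313 + (√6)²) = 162*(3313 + 6) = 162*3319 = 537678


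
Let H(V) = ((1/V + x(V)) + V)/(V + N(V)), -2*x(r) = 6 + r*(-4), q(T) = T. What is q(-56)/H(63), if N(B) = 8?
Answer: -250488/11719 ≈ -21.375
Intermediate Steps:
x(r) = -3 + 2*r (x(r) = -(6 + r*(-4))/2 = -(6 - 4*r)/2 = -3 + 2*r)
H(V) = (-3 + 1/V + 3*V)/(8 + V) (H(V) = ((1/V + (-3 + 2*V)) + V)/(V + 8) = ((-3 + 1/V + 2*V) + V)/(8 + V) = (-3 + 1/V + 3*V)/(8 + V))
q(-56)/H(63) = -56*63*(8 + 63)/(1 - 3*63 + 3*63**2) = -56*4473/(1 - 189 + 3*3969) = -56*4473/(1 - 189 + 11907) = -56/((1/63)*(1/71)*11719) = -56/11719/4473 = -56*4473/11719 = -250488/11719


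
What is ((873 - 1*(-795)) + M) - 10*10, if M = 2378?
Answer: 3946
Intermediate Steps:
((873 - 1*(-795)) + M) - 10*10 = ((873 - 1*(-795)) + 2378) - 10*10 = ((873 + 795) + 2378) - 100 = (1668 + 2378) - 100 = 4046 - 100 = 3946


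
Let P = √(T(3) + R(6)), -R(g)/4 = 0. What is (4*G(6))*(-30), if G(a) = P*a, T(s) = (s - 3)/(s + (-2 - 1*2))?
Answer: 0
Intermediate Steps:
R(g) = 0 (R(g) = -4*0 = 0)
T(s) = (-3 + s)/(-4 + s) (T(s) = (-3 + s)/(s + (-2 - 2)) = (-3 + s)/(s - 4) = (-3 + s)/(-4 + s))
P = 0 (P = √((-3 + 3)/(-4 + 3) + 0) = √(0/(-1) + 0) = √(-1*0 + 0) = √(0 + 0) = √0 = 0)
G(a) = 0 (G(a) = 0*a = 0)
(4*G(6))*(-30) = (4*0)*(-30) = 0*(-30) = 0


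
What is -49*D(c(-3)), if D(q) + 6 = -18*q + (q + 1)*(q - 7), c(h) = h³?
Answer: -66836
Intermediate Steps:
D(q) = -6 - 18*q + (1 + q)*(-7 + q) (D(q) = -6 + (-18*q + (q + 1)*(q - 7)) = -6 + (-18*q + (1 + q)*(-7 + q)) = -6 - 18*q + (1 + q)*(-7 + q))
-49*D(c(-3)) = -49*(-13 + ((-3)³)² - 24*(-3)³) = -49*(-13 + (-27)² - 24*(-27)) = -49*(-13 + 729 + 648) = -49*1364 = -66836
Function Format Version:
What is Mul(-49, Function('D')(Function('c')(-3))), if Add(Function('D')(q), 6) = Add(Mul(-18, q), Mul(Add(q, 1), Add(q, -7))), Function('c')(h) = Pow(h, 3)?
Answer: -66836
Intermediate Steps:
Function('D')(q) = Add(-6, Mul(-18, q), Mul(Add(1, q), Add(-7, q))) (Function('D')(q) = Add(-6, Add(Mul(-18, q), Mul(Add(q, 1), Add(q, -7)))) = Add(-6, Add(Mul(-18, q), Mul(Add(1, q), Add(-7, q)))) = Add(-6, Mul(-18, q), Mul(Add(1, q), Add(-7, q))))
Mul(-49, Function('D')(Function('c')(-3))) = Mul(-49, Add(-13, Pow(Pow(-3, 3), 2), Mul(-24, Pow(-3, 3)))) = Mul(-49, Add(-13, Pow(-27, 2), Mul(-24, -27))) = Mul(-49, Add(-13, 729, 648)) = Mul(-49, 1364) = -66836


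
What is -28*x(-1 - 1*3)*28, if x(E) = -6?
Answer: 4704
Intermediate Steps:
-28*x(-1 - 1*3)*28 = -28*(-6)*28 = 168*28 = 4704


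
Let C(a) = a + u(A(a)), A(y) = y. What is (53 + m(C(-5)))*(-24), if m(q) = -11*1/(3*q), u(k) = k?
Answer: -6404/5 ≈ -1280.8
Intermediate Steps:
C(a) = 2*a (C(a) = a + a = 2*a)
m(q) = -11/(3*q)
(53 + m(C(-5)))*(-24) = (53 - 11/(3*(2*(-5))))*(-24) = (53 - 11/3/(-10))*(-24) = (53 - 11/3*(-⅒))*(-24) = (53 + 11/30)*(-24) = (1601/30)*(-24) = -6404/5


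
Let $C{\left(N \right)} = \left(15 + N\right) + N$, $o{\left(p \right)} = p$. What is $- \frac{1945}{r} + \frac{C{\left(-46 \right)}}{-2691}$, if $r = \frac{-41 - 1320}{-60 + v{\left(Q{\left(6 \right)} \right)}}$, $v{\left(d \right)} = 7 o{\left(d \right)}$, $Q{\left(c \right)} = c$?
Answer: $- \frac{94107113}{3662451} \approx -25.695$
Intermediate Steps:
$v{\left(d \right)} = 7 d$
$C{\left(N \right)} = 15 + 2 N$
$r = \frac{1361}{18}$ ($r = \frac{-41 - 1320}{-60 + 7 \cdot 6} = - \frac{1361}{-60 + 42} = - \frac{1361}{-18} = \left(-1361\right) \left(- \frac{1}{18}\right) = \frac{1361}{18} \approx 75.611$)
$- \frac{1945}{r} + \frac{C{\left(-46 \right)}}{-2691} = - \frac{1945}{\frac{1361}{18}} + \frac{15 + 2 \left(-46\right)}{-2691} = \left(-1945\right) \frac{18}{1361} + \left(15 - 92\right) \left(- \frac{1}{2691}\right) = - \frac{35010}{1361} - - \frac{77}{2691} = - \frac{35010}{1361} + \frac{77}{2691} = - \frac{94107113}{3662451}$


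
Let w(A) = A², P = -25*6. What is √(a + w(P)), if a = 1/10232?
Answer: 17*√2037725822/5116 ≈ 150.00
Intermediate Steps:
a = 1/10232 ≈ 9.7733e-5
P = -150
√(a + w(P)) = √(1/10232 + (-150)²) = √(1/10232 + 22500) = √(230220001/10232) = 17*√2037725822/5116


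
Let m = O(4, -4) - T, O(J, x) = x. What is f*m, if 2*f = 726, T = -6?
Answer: 726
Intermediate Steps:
f = 363 (f = (1/2)*726 = 363)
m = 2 (m = -4 - 1*(-6) = -4 + 6 = 2)
f*m = 363*2 = 726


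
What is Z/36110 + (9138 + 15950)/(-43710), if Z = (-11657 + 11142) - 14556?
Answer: -156468109/157836810 ≈ -0.99133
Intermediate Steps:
Z = -15071 (Z = -515 - 14556 = -15071)
Z/36110 + (9138 + 15950)/(-43710) = -15071/36110 + (9138 + 15950)/(-43710) = -15071*1/36110 + 25088*(-1/43710) = -15071/36110 - 12544/21855 = -156468109/157836810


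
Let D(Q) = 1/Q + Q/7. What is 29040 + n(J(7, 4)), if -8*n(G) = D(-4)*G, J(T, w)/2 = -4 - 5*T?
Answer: 3251583/112 ≈ 29032.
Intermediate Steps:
D(Q) = 1/Q + Q/7 (D(Q) = 1/Q + Q*(⅐) = 1/Q + Q/7)
J(T, w) = -8 - 10*T (J(T, w) = 2*(-4 - 5*T) = -8 - 10*T)
n(G) = 23*G/224 (n(G) = -(1/(-4) + (⅐)*(-4))*G/8 = -(-¼ - 4/7)*G/8 = -(-23)*G/224 = 23*G/224)
29040 + n(J(7, 4)) = 29040 + 23*(-8 - 10*7)/224 = 29040 + 23*(-8 - 70)/224 = 29040 + (23/224)*(-78) = 29040 - 897/112 = 3251583/112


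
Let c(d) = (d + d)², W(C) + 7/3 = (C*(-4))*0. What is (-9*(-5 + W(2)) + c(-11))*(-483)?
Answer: -265650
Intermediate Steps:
W(C) = -7/3 (W(C) = -7/3 + (C*(-4))*0 = -7/3 - 4*C*0 = -7/3 + 0 = -7/3)
c(d) = 4*d² (c(d) = (2*d)² = 4*d²)
(-9*(-5 + W(2)) + c(-11))*(-483) = (-9*(-5 - 7/3) + 4*(-11)²)*(-483) = (-9*(-22/3) + 4*121)*(-483) = (66 + 484)*(-483) = 550*(-483) = -265650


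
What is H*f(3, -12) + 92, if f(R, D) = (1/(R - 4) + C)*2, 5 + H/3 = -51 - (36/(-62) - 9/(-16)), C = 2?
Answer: -60485/248 ≈ -243.89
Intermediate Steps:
H = -83301/496 (H = -15 + 3*(-51 - (36/(-62) - 9/(-16))) = -15 + 3*(-51 - (36*(-1/62) - 9*(-1/16))) = -15 + 3*(-51 - (-18/31 + 9/16)) = -15 + 3*(-51 - 1*(-9/496)) = -15 + 3*(-51 + 9/496) = -15 + 3*(-25287/496) = -15 - 75861/496 = -83301/496 ≈ -167.95)
f(R, D) = 4 + 2/(-4 + R) (f(R, D) = (1/(R - 4) + 2)*2 = (1/(-4 + R) + 2)*2 = (2 + 1/(-4 + R))*2 = 4 + 2/(-4 + R))
H*f(3, -12) + 92 = -83301*(-7 + 2*3)/(248*(-4 + 3)) + 92 = -83301*(-7 + 6)/(248*(-1)) + 92 = -83301*(-1)*(-1)/248 + 92 = -83301/496*2 + 92 = -83301/248 + 92 = -60485/248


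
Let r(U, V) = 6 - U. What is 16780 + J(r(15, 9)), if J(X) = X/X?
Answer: 16781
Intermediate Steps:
J(X) = 1
16780 + J(r(15, 9)) = 16780 + 1 = 16781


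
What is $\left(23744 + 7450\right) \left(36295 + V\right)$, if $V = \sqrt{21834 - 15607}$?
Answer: $1132186230 + 31194 \sqrt{6227} \approx 1.1346 \cdot 10^{9}$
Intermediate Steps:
$V = \sqrt{6227} \approx 78.911$
$\left(23744 + 7450\right) \left(36295 + V\right) = \left(23744 + 7450\right) \left(36295 + \sqrt{6227}\right) = 31194 \left(36295 + \sqrt{6227}\right) = 1132186230 + 31194 \sqrt{6227}$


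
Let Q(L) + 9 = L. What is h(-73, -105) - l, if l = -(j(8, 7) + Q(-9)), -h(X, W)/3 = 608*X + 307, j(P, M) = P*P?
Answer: 132277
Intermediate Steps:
Q(L) = -9 + L
j(P, M) = P²
h(X, W) = -921 - 1824*X (h(X, W) = -3*(608*X + 307) = -3*(307 + 608*X) = -921 - 1824*X)
l = -46 (l = -(8² + (-9 - 9)) = -(64 - 18) = -1*46 = -46)
h(-73, -105) - l = (-921 - 1824*(-73)) - 1*(-46) = (-921 + 133152) + 46 = 132231 + 46 = 132277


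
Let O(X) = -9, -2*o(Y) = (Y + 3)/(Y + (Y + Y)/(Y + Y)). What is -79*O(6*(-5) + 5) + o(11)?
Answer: 8525/12 ≈ 710.42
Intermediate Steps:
o(Y) = -(3 + Y)/(2*(1 + Y)) (o(Y) = -(Y + 3)/(2*(Y + (Y + Y)/(Y + Y))) = -(3 + Y)/(2*(Y + (2*Y)/((2*Y)))) = -(3 + Y)/(2*(Y + (2*Y)*(1/(2*Y)))) = -(3 + Y)/(2*(Y + 1)) = -(3 + Y)/(2*(1 + Y)))
-79*O(6*(-5) + 5) + o(11) = -79*(-9) + (-3 - 1*11)/(2*(1 + 11)) = 711 + (½)*(-3 - 11)/12 = 711 + (½)*(1/12)*(-14) = 711 - 7/12 = 8525/12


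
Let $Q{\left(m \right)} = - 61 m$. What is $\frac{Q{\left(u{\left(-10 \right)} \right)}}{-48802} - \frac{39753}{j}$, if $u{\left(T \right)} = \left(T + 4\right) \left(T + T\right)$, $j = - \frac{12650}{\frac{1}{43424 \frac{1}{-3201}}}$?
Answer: $- \frac{99502153323}{1218527377600} \approx -0.081658$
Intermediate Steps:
$j = \frac{49937600}{291}$ ($j = - \frac{12650}{\frac{1}{43424 \left(- \frac{1}{3201}\right)}} = - \frac{12650}{\frac{1}{- \frac{43424}{3201}}} = - \frac{12650}{- \frac{3201}{43424}} = \left(-12650\right) \left(- \frac{43424}{3201}\right) = \frac{49937600}{291} \approx 1.7161 \cdot 10^{5}$)
$u{\left(T \right)} = 2 T \left(4 + T\right)$ ($u{\left(T \right)} = \left(4 + T\right) 2 T = 2 T \left(4 + T\right)$)
$\frac{Q{\left(u{\left(-10 \right)} \right)}}{-48802} - \frac{39753}{j} = \frac{\left(-61\right) 2 \left(-10\right) \left(4 - 10\right)}{-48802} - \frac{39753}{\frac{49937600}{291}} = - 61 \cdot 2 \left(-10\right) \left(-6\right) \left(- \frac{1}{48802}\right) - \frac{11568123}{49937600} = \left(-61\right) 120 \left(- \frac{1}{48802}\right) - \frac{11568123}{49937600} = \left(-7320\right) \left(- \frac{1}{48802}\right) - \frac{11568123}{49937600} = \frac{3660}{24401} - \frac{11568123}{49937600} = - \frac{99502153323}{1218527377600}$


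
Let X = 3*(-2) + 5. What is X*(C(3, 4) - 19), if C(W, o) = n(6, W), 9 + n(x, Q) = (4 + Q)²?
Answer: -21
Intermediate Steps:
X = -1 (X = -6 + 5 = -1)
n(x, Q) = -9 + (4 + Q)²
C(W, o) = -9 + (4 + W)²
X*(C(3, 4) - 19) = -((-9 + (4 + 3)²) - 19) = -((-9 + 7²) - 19) = -((-9 + 49) - 19) = -(40 - 19) = -1*21 = -21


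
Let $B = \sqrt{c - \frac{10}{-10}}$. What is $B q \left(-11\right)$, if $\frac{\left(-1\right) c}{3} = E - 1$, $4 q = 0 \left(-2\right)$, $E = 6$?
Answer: $0$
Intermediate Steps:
$q = 0$ ($q = \frac{0 \left(-2\right)}{4} = \frac{1}{4} \cdot 0 = 0$)
$c = -15$ ($c = - 3 \left(6 - 1\right) = \left(-3\right) 5 = -15$)
$B = i \sqrt{14}$ ($B = \sqrt{-15 - \frac{10}{-10}} = \sqrt{-15 - -1} = \sqrt{-15 + 1} = \sqrt{-14} = i \sqrt{14} \approx 3.7417 i$)
$B q \left(-11\right) = i \sqrt{14} \cdot 0 \left(-11\right) = 0 \left(-11\right) = 0$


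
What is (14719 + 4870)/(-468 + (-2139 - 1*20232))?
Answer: -19589/22839 ≈ -0.85770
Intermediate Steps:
(14719 + 4870)/(-468 + (-2139 - 1*20232)) = 19589/(-468 + (-2139 - 20232)) = 19589/(-468 - 22371) = 19589/(-22839) = 19589*(-1/22839) = -19589/22839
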